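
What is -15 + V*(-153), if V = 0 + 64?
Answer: -9807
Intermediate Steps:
V = 64
-15 + V*(-153) = -15 + 64*(-153) = -15 - 9792 = -9807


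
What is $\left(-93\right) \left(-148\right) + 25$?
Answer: $13789$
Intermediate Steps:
$\left(-93\right) \left(-148\right) + 25 = 13764 + 25 = 13789$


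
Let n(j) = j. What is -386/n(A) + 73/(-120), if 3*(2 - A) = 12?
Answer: 23087/120 ≈ 192.39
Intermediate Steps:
A = -2 (A = 2 - ⅓*12 = 2 - 4 = -2)
-386/n(A) + 73/(-120) = -386/(-2) + 73/(-120) = -386*(-½) + 73*(-1/120) = 193 - 73/120 = 23087/120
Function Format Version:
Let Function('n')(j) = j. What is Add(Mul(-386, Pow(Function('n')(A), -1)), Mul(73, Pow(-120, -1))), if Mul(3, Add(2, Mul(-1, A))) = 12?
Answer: Rational(23087, 120) ≈ 192.39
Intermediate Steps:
A = -2 (A = Add(2, Mul(Rational(-1, 3), 12)) = Add(2, -4) = -2)
Add(Mul(-386, Pow(Function('n')(A), -1)), Mul(73, Pow(-120, -1))) = Add(Mul(-386, Pow(-2, -1)), Mul(73, Pow(-120, -1))) = Add(Mul(-386, Rational(-1, 2)), Mul(73, Rational(-1, 120))) = Add(193, Rational(-73, 120)) = Rational(23087, 120)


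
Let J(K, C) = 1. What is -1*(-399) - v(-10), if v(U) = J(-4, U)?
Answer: 398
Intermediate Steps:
v(U) = 1
-1*(-399) - v(-10) = -1*(-399) - 1*1 = 399 - 1 = 398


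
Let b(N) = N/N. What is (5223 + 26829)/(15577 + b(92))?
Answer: 16026/7789 ≈ 2.0575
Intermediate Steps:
b(N) = 1
(5223 + 26829)/(15577 + b(92)) = (5223 + 26829)/(15577 + 1) = 32052/15578 = 32052*(1/15578) = 16026/7789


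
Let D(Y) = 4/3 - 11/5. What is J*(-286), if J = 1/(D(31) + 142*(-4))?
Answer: 4290/8533 ≈ 0.50275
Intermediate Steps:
D(Y) = -13/15 (D(Y) = 4*(⅓) - 11*⅕ = 4/3 - 11/5 = -13/15)
J = -15/8533 (J = 1/(-13/15 + 142*(-4)) = 1/(-13/15 - 568) = 1/(-8533/15) = -15/8533 ≈ -0.0017579)
J*(-286) = -15/8533*(-286) = 4290/8533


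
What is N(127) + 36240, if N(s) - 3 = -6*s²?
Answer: -60531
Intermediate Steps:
N(s) = 3 - 6*s²
N(127) + 36240 = (3 - 6*127²) + 36240 = (3 - 6*16129) + 36240 = (3 - 96774) + 36240 = -96771 + 36240 = -60531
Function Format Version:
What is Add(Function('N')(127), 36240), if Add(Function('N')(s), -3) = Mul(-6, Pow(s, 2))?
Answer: -60531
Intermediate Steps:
Function('N')(s) = Add(3, Mul(-6, Pow(s, 2)))
Add(Function('N')(127), 36240) = Add(Add(3, Mul(-6, Pow(127, 2))), 36240) = Add(Add(3, Mul(-6, 16129)), 36240) = Add(Add(3, -96774), 36240) = Add(-96771, 36240) = -60531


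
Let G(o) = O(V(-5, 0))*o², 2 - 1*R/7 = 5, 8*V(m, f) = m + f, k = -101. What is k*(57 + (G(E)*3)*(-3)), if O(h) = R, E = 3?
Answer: -177558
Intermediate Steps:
V(m, f) = f/8 + m/8 (V(m, f) = (m + f)/8 = (f + m)/8 = f/8 + m/8)
R = -21 (R = 14 - 7*5 = 14 - 35 = -21)
O(h) = -21
G(o) = -21*o²
k*(57 + (G(E)*3)*(-3)) = -101*(57 + (-21*3²*3)*(-3)) = -101*(57 + (-21*9*3)*(-3)) = -101*(57 - 189*3*(-3)) = -101*(57 - 567*(-3)) = -101*(57 + 1701) = -101*1758 = -177558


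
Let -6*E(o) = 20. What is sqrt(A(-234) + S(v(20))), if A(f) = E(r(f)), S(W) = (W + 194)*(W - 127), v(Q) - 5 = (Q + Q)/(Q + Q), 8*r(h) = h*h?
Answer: I*sqrt(217830)/3 ≈ 155.57*I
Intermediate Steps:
r(h) = h**2/8 (r(h) = (h*h)/8 = h**2/8)
v(Q) = 6 (v(Q) = 5 + (Q + Q)/(Q + Q) = 5 + (2*Q)/((2*Q)) = 5 + (2*Q)*(1/(2*Q)) = 5 + 1 = 6)
S(W) = (-127 + W)*(194 + W) (S(W) = (194 + W)*(-127 + W) = (-127 + W)*(194 + W))
E(o) = -10/3 (E(o) = -1/6*20 = -10/3)
A(f) = -10/3
sqrt(A(-234) + S(v(20))) = sqrt(-10/3 + (-24638 + 6**2 + 67*6)) = sqrt(-10/3 + (-24638 + 36 + 402)) = sqrt(-10/3 - 24200) = sqrt(-72610/3) = I*sqrt(217830)/3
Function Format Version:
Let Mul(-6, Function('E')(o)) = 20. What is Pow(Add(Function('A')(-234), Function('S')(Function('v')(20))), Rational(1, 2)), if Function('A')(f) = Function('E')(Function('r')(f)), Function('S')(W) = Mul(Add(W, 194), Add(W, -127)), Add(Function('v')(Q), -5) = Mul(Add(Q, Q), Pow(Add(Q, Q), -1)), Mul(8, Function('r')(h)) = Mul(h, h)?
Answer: Mul(Rational(1, 3), I, Pow(217830, Rational(1, 2))) ≈ Mul(155.57, I)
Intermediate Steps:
Function('r')(h) = Mul(Rational(1, 8), Pow(h, 2)) (Function('r')(h) = Mul(Rational(1, 8), Mul(h, h)) = Mul(Rational(1, 8), Pow(h, 2)))
Function('v')(Q) = 6 (Function('v')(Q) = Add(5, Mul(Add(Q, Q), Pow(Add(Q, Q), -1))) = Add(5, Mul(Mul(2, Q), Pow(Mul(2, Q), -1))) = Add(5, Mul(Mul(2, Q), Mul(Rational(1, 2), Pow(Q, -1)))) = Add(5, 1) = 6)
Function('S')(W) = Mul(Add(-127, W), Add(194, W)) (Function('S')(W) = Mul(Add(194, W), Add(-127, W)) = Mul(Add(-127, W), Add(194, W)))
Function('E')(o) = Rational(-10, 3) (Function('E')(o) = Mul(Rational(-1, 6), 20) = Rational(-10, 3))
Function('A')(f) = Rational(-10, 3)
Pow(Add(Function('A')(-234), Function('S')(Function('v')(20))), Rational(1, 2)) = Pow(Add(Rational(-10, 3), Add(-24638, Pow(6, 2), Mul(67, 6))), Rational(1, 2)) = Pow(Add(Rational(-10, 3), Add(-24638, 36, 402)), Rational(1, 2)) = Pow(Add(Rational(-10, 3), -24200), Rational(1, 2)) = Pow(Rational(-72610, 3), Rational(1, 2)) = Mul(Rational(1, 3), I, Pow(217830, Rational(1, 2)))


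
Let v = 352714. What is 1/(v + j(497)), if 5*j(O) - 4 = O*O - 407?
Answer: 5/2010176 ≈ 2.4873e-6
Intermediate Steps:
j(O) = -403/5 + O²/5 (j(O) = ⅘ + (O*O - 407)/5 = ⅘ + (O² - 407)/5 = ⅘ + (-407 + O²)/5 = ⅘ + (-407/5 + O²/5) = -403/5 + O²/5)
1/(v + j(497)) = 1/(352714 + (-403/5 + (⅕)*497²)) = 1/(352714 + (-403/5 + (⅕)*247009)) = 1/(352714 + (-403/5 + 247009/5)) = 1/(352714 + 246606/5) = 1/(2010176/5) = 5/2010176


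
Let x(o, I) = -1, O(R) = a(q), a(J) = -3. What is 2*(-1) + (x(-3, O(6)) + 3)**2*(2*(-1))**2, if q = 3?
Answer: 14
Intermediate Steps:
O(R) = -3
2*(-1) + (x(-3, O(6)) + 3)**2*(2*(-1))**2 = 2*(-1) + (-1 + 3)**2*(2*(-1))**2 = -2 + 2**2*(-2)**2 = -2 + 4*4 = -2 + 16 = 14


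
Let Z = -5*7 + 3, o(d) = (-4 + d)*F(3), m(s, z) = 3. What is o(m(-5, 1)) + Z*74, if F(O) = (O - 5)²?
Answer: -2372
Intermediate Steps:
F(O) = (-5 + O)²
o(d) = -16 + 4*d (o(d) = (-4 + d)*(-5 + 3)² = (-4 + d)*(-2)² = (-4 + d)*4 = -16 + 4*d)
Z = -32 (Z = -35 + 3 = -32)
o(m(-5, 1)) + Z*74 = (-16 + 4*3) - 32*74 = (-16 + 12) - 2368 = -4 - 2368 = -2372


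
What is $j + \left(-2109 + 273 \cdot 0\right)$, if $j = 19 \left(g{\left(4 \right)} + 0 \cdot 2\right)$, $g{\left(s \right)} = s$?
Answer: $-2033$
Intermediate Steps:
$j = 76$ ($j = 19 \left(4 + 0 \cdot 2\right) = 19 \left(4 + 0\right) = 19 \cdot 4 = 76$)
$j + \left(-2109 + 273 \cdot 0\right) = 76 + \left(-2109 + 273 \cdot 0\right) = 76 + \left(-2109 + 0\right) = 76 - 2109 = -2033$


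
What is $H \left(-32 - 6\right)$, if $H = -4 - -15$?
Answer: $-418$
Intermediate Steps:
$H = 11$ ($H = -4 + 15 = 11$)
$H \left(-32 - 6\right) = 11 \left(-32 - 6\right) = 11 \left(-38\right) = -418$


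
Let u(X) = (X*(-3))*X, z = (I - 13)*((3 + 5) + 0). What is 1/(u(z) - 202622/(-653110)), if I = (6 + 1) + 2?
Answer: -326555/1003075649 ≈ -0.00032555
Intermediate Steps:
I = 9 (I = 7 + 2 = 9)
z = -32 (z = (9 - 13)*((3 + 5) + 0) = -4*(8 + 0) = -4*8 = -32)
u(X) = -3*X² (u(X) = (-3*X)*X = -3*X²)
1/(u(z) - 202622/(-653110)) = 1/(-3*(-32)² - 202622/(-653110)) = 1/(-3*1024 - 202622*(-1/653110)) = 1/(-3072 + 101311/326555) = 1/(-1003075649/326555) = -326555/1003075649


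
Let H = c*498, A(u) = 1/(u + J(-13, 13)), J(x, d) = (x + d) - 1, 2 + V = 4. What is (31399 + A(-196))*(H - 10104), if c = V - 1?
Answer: -59418892812/197 ≈ -3.0162e+8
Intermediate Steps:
V = 2 (V = -2 + 4 = 2)
c = 1 (c = 2 - 1 = 1)
J(x, d) = -1 + d + x (J(x, d) = (d + x) - 1 = -1 + d + x)
A(u) = 1/(-1 + u) (A(u) = 1/(u + (-1 + 13 - 13)) = 1/(u - 1) = 1/(-1 + u))
H = 498 (H = 1*498 = 498)
(31399 + A(-196))*(H - 10104) = (31399 + 1/(-1 - 196))*(498 - 10104) = (31399 + 1/(-197))*(-9606) = (31399 - 1/197)*(-9606) = (6185602/197)*(-9606) = -59418892812/197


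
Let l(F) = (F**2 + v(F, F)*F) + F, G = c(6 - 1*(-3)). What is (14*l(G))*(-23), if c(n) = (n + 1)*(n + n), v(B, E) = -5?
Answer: -10200960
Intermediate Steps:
c(n) = 2*n*(1 + n) (c(n) = (1 + n)*(2*n) = 2*n*(1 + n))
G = 180 (G = 2*(6 - 1*(-3))*(1 + (6 - 1*(-3))) = 2*(6 + 3)*(1 + (6 + 3)) = 2*9*(1 + 9) = 2*9*10 = 180)
l(F) = F**2 - 4*F (l(F) = (F**2 - 5*F) + F = F**2 - 4*F)
(14*l(G))*(-23) = (14*(180*(-4 + 180)))*(-23) = (14*(180*176))*(-23) = (14*31680)*(-23) = 443520*(-23) = -10200960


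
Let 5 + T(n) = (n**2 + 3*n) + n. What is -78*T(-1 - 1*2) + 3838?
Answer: 4462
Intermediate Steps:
T(n) = -5 + n**2 + 4*n (T(n) = -5 + ((n**2 + 3*n) + n) = -5 + (n**2 + 4*n) = -5 + n**2 + 4*n)
-78*T(-1 - 1*2) + 3838 = -78*(-5 + (-1 - 1*2)**2 + 4*(-1 - 1*2)) + 3838 = -78*(-5 + (-1 - 2)**2 + 4*(-1 - 2)) + 3838 = -78*(-5 + (-3)**2 + 4*(-3)) + 3838 = -78*(-5 + 9 - 12) + 3838 = -78*(-8) + 3838 = 624 + 3838 = 4462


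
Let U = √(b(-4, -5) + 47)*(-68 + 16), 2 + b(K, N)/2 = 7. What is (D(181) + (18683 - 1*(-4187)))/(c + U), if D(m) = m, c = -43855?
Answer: -1010901605/1923106897 + 1198652*√57/1923106897 ≈ -0.52096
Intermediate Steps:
b(K, N) = 10 (b(K, N) = -4 + 2*7 = -4 + 14 = 10)
U = -52*√57 (U = √(10 + 47)*(-68 + 16) = √57*(-52) = -52*√57 ≈ -392.59)
(D(181) + (18683 - 1*(-4187)))/(c + U) = (181 + (18683 - 1*(-4187)))/(-43855 - 52*√57) = (181 + (18683 + 4187))/(-43855 - 52*√57) = (181 + 22870)/(-43855 - 52*√57) = 23051/(-43855 - 52*√57)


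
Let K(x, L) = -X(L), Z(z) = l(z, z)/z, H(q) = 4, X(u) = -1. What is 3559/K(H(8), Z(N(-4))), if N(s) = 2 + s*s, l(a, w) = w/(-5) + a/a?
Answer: 3559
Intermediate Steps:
l(a, w) = 1 - w/5 (l(a, w) = w*(-⅕) + 1 = -w/5 + 1 = 1 - w/5)
N(s) = 2 + s²
Z(z) = (1 - z/5)/z
K(x, L) = 1 (K(x, L) = -1*(-1) = 1)
3559/K(H(8), Z(N(-4))) = 3559/1 = 3559*1 = 3559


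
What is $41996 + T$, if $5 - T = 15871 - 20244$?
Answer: $46374$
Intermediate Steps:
$T = 4378$ ($T = 5 - \left(15871 - 20244\right) = 5 - -4373 = 5 + 4373 = 4378$)
$41996 + T = 41996 + 4378 = 46374$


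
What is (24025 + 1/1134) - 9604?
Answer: 16353415/1134 ≈ 14421.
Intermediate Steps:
(24025 + 1/1134) - 9604 = 27244351/1134 - 9604 = 16353415/1134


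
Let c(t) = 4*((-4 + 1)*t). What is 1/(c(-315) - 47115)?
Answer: -1/43335 ≈ -2.3076e-5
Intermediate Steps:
c(t) = -12*t (c(t) = 4*(-3*t) = -12*t)
1/(c(-315) - 47115) = 1/(-12*(-315) - 47115) = 1/(3780 - 47115) = 1/(-43335) = -1/43335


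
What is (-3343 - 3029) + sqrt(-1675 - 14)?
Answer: -6372 + I*sqrt(1689) ≈ -6372.0 + 41.097*I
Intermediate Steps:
(-3343 - 3029) + sqrt(-1675 - 14) = -6372 + sqrt(-1689) = -6372 + I*sqrt(1689)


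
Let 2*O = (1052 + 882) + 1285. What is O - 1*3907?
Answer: -4595/2 ≈ -2297.5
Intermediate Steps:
O = 3219/2 (O = ((1052 + 882) + 1285)/2 = (1934 + 1285)/2 = (½)*3219 = 3219/2 ≈ 1609.5)
O - 1*3907 = 3219/2 - 1*3907 = 3219/2 - 3907 = -4595/2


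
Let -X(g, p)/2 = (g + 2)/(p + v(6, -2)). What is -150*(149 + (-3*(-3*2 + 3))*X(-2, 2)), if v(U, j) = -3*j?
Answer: -22350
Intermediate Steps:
X(g, p) = -2*(2 + g)/(6 + p) (X(g, p) = -2*(g + 2)/(p - 3*(-2)) = -2*(2 + g)/(p + 6) = -2*(2 + g)/(6 + p))
-150*(149 + (-3*(-3*2 + 3))*X(-2, 2)) = -150*(149 + (-3*(-3*2 + 3))*(2*(-2 - 1*(-2))/(6 + 2))) = -150*(149 + (-3*(-6 + 3))*(2*(-2 + 2)/8)) = -150*(149 + (-3*(-3))*(2*(⅛)*0)) = -150*(149 + 9*0) = -150*(149 + 0) = -150*149 = -22350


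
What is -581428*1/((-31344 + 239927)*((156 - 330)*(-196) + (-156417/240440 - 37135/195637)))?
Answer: -27349768597679840/334604087004094332053 ≈ -8.1738e-5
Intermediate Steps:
-581428*1/((-31344 + 239927)*((156 - 330)*(-196) + (-156417/240440 - 37135/195637))) = -581428*1/(208583*(-174*(-196) + (-156417*1/240440 - 37135*1/195637))) = -581428*1/(208583*(34104 + (-156417/240440 - 37135/195637))) = -581428*1/(208583*(34104 - 39529692029/47038960280)) = -581428/((1604177171697091/47038960280)*208583) = -581428/334604087004094332053/47038960280 = -581428*47038960280/334604087004094332053 = -27349768597679840/334604087004094332053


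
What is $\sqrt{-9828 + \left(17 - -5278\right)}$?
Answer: $i \sqrt{4533} \approx 67.328 i$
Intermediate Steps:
$\sqrt{-9828 + \left(17 - -5278\right)} = \sqrt{-9828 + \left(17 + 5278\right)} = \sqrt{-9828 + 5295} = \sqrt{-4533} = i \sqrt{4533}$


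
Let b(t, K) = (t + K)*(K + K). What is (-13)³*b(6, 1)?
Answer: -30758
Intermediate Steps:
b(t, K) = 2*K*(K + t) (b(t, K) = (K + t)*(2*K) = 2*K*(K + t))
(-13)³*b(6, 1) = (-13)³*(2*1*(1 + 6)) = -4394*7 = -2197*14 = -30758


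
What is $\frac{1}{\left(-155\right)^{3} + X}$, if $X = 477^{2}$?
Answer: $- \frac{1}{3496346} \approx -2.8601 \cdot 10^{-7}$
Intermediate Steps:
$X = 227529$
$\frac{1}{\left(-155\right)^{3} + X} = \frac{1}{\left(-155\right)^{3} + 227529} = \frac{1}{-3723875 + 227529} = \frac{1}{-3496346} = - \frac{1}{3496346}$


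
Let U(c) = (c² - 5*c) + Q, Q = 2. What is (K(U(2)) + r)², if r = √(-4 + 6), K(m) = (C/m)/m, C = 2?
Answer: 129/64 + √2/4 ≈ 2.3692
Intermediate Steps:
U(c) = 2 + c² - 5*c (U(c) = (c² - 5*c) + 2 = 2 + c² - 5*c)
K(m) = 2/m² (K(m) = (2/m)/m = 2/m²)
r = √2 ≈ 1.4142
(K(U(2)) + r)² = (2/(2 + 2² - 5*2)² + √2)² = (2/(2 + 4 - 10)² + √2)² = (2/(-4)² + √2)² = (2*(1/16) + √2)² = (⅛ + √2)²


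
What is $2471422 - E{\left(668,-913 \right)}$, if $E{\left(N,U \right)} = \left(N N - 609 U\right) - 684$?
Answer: $1469865$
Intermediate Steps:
$E{\left(N,U \right)} = -684 + N^{2} - 609 U$ ($E{\left(N,U \right)} = \left(N^{2} - 609 U\right) - 684 = -684 + N^{2} - 609 U$)
$2471422 - E{\left(668,-913 \right)} = 2471422 - \left(-684 + 668^{2} - -556017\right) = 2471422 - \left(-684 + 446224 + 556017\right) = 2471422 - 1001557 = 1469865$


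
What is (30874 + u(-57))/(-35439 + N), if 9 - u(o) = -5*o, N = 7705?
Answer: -15299/13867 ≈ -1.1033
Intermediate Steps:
u(o) = 9 + 5*o (u(o) = 9 - (-5)*o = 9 + 5*o)
(30874 + u(-57))/(-35439 + N) = (30874 + (9 + 5*(-57)))/(-35439 + 7705) = (30874 + (9 - 285))/(-27734) = (30874 - 276)*(-1/27734) = 30598*(-1/27734) = -15299/13867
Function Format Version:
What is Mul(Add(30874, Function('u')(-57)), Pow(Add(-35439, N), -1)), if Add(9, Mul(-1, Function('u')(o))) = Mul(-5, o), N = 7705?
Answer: Rational(-15299, 13867) ≈ -1.1033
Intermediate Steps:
Function('u')(o) = Add(9, Mul(5, o)) (Function('u')(o) = Add(9, Mul(-1, Mul(-5, o))) = Add(9, Mul(5, o)))
Mul(Add(30874, Function('u')(-57)), Pow(Add(-35439, N), -1)) = Mul(Add(30874, Add(9, Mul(5, -57))), Pow(Add(-35439, 7705), -1)) = Mul(Add(30874, Add(9, -285)), Pow(-27734, -1)) = Mul(Add(30874, -276), Rational(-1, 27734)) = Mul(30598, Rational(-1, 27734)) = Rational(-15299, 13867)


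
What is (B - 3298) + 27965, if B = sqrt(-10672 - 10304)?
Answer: 24667 + 4*I*sqrt(1311) ≈ 24667.0 + 144.83*I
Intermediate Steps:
B = 4*I*sqrt(1311) (B = sqrt(-20976) = 4*I*sqrt(1311) ≈ 144.83*I)
(B - 3298) + 27965 = (4*I*sqrt(1311) - 3298) + 27965 = (-3298 + 4*I*sqrt(1311)) + 27965 = 24667 + 4*I*sqrt(1311)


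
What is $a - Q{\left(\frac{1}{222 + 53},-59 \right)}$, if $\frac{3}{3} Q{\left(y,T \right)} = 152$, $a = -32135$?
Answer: $-32287$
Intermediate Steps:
$Q{\left(y,T \right)} = 152$
$a - Q{\left(\frac{1}{222 + 53},-59 \right)} = -32135 - 152 = -32287$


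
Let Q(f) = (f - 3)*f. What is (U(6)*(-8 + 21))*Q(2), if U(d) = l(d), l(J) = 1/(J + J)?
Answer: -13/6 ≈ -2.1667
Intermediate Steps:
l(J) = 1/(2*J)
U(d) = 1/(2*d)
Q(f) = f*(-3 + f) (Q(f) = (-3 + f)*f = f*(-3 + f))
(U(6)*(-8 + 21))*Q(2) = (((½)/6)*(-8 + 21))*(2*(-3 + 2)) = (((½)*(⅙))*13)*(2*(-1)) = ((1/12)*13)*(-2) = (13/12)*(-2) = -13/6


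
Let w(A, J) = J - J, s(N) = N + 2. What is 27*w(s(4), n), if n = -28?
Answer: 0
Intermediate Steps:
s(N) = 2 + N
w(A, J) = 0
27*w(s(4), n) = 27*0 = 0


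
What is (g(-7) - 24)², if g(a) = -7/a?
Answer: 529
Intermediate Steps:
(g(-7) - 24)² = (-7/(-7) - 24)² = (-7*(-⅐) - 24)² = (1 - 24)² = (-23)² = 529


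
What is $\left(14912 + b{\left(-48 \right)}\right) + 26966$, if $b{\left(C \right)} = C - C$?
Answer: $41878$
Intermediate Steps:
$b{\left(C \right)} = 0$
$\left(14912 + b{\left(-48 \right)}\right) + 26966 = \left(14912 + 0\right) + 26966 = 14912 + 26966 = 41878$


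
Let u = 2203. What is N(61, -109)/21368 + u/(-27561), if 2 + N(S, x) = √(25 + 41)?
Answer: -23564413/294461724 + √66/21368 ≈ -0.079645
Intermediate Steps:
N(S, x) = -2 + √66 (N(S, x) = -2 + √(25 + 41) = -2 + √66)
N(61, -109)/21368 + u/(-27561) = (-2 + √66)/21368 + 2203/(-27561) = (-2 + √66)*(1/21368) + 2203*(-1/27561) = (-1/10684 + √66/21368) - 2203/27561 = -23564413/294461724 + √66/21368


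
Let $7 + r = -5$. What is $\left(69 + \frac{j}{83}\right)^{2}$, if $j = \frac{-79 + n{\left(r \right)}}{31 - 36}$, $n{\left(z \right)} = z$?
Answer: $\frac{825183076}{172225} \approx 4791.3$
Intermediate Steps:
$r = -12$ ($r = -7 - 5 = -12$)
$j = \frac{91}{5}$ ($j = \frac{-79 - 12}{31 - 36} = - \frac{91}{-5} = \left(-91\right) \left(- \frac{1}{5}\right) = \frac{91}{5} \approx 18.2$)
$\left(69 + \frac{j}{83}\right)^{2} = \left(69 + \frac{91}{5 \cdot 83}\right)^{2} = \left(69 + \frac{91}{5} \cdot \frac{1}{83}\right)^{2} = \left(69 + \frac{91}{415}\right)^{2} = \left(\frac{28726}{415}\right)^{2} = \frac{825183076}{172225}$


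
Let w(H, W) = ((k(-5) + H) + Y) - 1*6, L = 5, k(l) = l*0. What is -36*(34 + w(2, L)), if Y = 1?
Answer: -1116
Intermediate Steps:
k(l) = 0
w(H, W) = -5 + H (w(H, W) = ((0 + H) + 1) - 1*6 = (H + 1) - 6 = (1 + H) - 6 = -5 + H)
-36*(34 + w(2, L)) = -36*(34 + (-5 + 2)) = -36*(34 - 3) = -36*31 = -1116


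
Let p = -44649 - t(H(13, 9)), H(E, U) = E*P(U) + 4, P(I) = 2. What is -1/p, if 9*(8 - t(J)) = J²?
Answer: 1/44557 ≈ 2.2443e-5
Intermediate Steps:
H(E, U) = 4 + 2*E (H(E, U) = E*2 + 4 = 2*E + 4 = 4 + 2*E)
t(J) = 8 - J²/9
p = -44557 (p = -44649 - (8 - (4 + 2*13)²/9) = -44649 - (8 - (4 + 26)²/9) = -44649 - (8 - ⅑*30²) = -44649 - (8 - ⅑*900) = -44649 - (8 - 100) = -44649 - 1*(-92) = -44649 + 92 = -44557)
-1/p = -1/(-44557) = -1*(-1/44557) = 1/44557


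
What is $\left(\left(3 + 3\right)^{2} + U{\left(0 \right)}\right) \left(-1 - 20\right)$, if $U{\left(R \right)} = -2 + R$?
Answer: $-714$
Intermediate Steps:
$\left(\left(3 + 3\right)^{2} + U{\left(0 \right)}\right) \left(-1 - 20\right) = \left(\left(3 + 3\right)^{2} + \left(-2 + 0\right)\right) \left(-1 - 20\right) = \left(6^{2} - 2\right) \left(-1 - 20\right) = \left(36 - 2\right) \left(-21\right) = 34 \left(-21\right) = -714$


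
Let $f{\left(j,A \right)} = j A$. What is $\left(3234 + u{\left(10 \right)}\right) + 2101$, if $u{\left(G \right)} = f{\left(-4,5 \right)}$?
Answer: $5315$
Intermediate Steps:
$f{\left(j,A \right)} = A j$
$u{\left(G \right)} = -20$ ($u{\left(G \right)} = 5 \left(-4\right) = -20$)
$\left(3234 + u{\left(10 \right)}\right) + 2101 = \left(3234 - 20\right) + 2101 = 3214 + 2101 = 5315$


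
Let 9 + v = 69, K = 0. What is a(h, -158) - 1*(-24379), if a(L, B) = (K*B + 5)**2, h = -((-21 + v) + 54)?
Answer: 24404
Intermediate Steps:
v = 60 (v = -9 + 69 = 60)
h = -93 (h = -((-21 + 60) + 54) = -(39 + 54) = -1*93 = -93)
a(L, B) = 25 (a(L, B) = (0*B + 5)**2 = (0 + 5)**2 = 5**2 = 25)
a(h, -158) - 1*(-24379) = 25 - 1*(-24379) = 25 + 24379 = 24404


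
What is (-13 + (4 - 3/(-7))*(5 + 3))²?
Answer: 24649/49 ≈ 503.04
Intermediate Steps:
(-13 + (4 - 3/(-7))*(5 + 3))² = (-13 + (4 - 3*(-⅐))*8)² = (-13 + (4 + 3/7)*8)² = (-13 + (31/7)*8)² = (-13 + 248/7)² = (157/7)² = 24649/49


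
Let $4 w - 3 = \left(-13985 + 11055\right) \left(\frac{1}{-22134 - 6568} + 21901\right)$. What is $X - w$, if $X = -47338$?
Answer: $\frac{229546307590}{14351} \approx 1.5995 \cdot 10^{7}$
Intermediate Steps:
$w = - \frac{230225655228}{14351}$ ($w = \frac{3}{4} + \frac{\left(-13985 + 11055\right) \left(\frac{1}{-22134 - 6568} + 21901\right)}{4} = \frac{3}{4} + \frac{\left(-2930\right) \left(\frac{1}{-28702} + 21901\right)}{4} = \frac{3}{4} + \frac{\left(-2930\right) \left(- \frac{1}{28702} + 21901\right)}{4} = \frac{3}{4} + \frac{\left(-2930\right) \frac{628602501}{28702}}{4} = \frac{3}{4} + \frac{1}{4} \left(- \frac{920902663965}{14351}\right) = \frac{3}{4} - \frac{920902663965}{57404} = - \frac{230225655228}{14351} \approx -1.6042 \cdot 10^{7}$)
$X - w = -47338 - - \frac{230225655228}{14351} = -47338 + \frac{230225655228}{14351} = \frac{229546307590}{14351}$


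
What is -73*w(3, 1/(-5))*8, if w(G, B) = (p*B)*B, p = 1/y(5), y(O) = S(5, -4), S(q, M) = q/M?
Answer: 2336/125 ≈ 18.688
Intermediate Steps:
y(O) = -5/4 (y(O) = 5/(-4) = 5*(-¼) = -5/4)
p = -⅘ (p = 1/(-5/4) = -⅘ ≈ -0.80000)
w(G, B) = -4*B²/5 (w(G, B) = (-4*B/5)*B = -4*B²/5)
-73*w(3, 1/(-5))*8 = -73*(-4*(1/(-5))²/5)*8 = -73*(-4*(-⅕)²/5)*8 = -73*(-⅘*1/25)*8 = -(-292)*8/125 = -73*(-32/125) = 2336/125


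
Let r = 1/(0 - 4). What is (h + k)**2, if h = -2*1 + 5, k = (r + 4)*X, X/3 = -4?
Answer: 1764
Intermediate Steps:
r = -1/4 (r = 1/(-4) = -1/4 ≈ -0.25000)
X = -12 (X = 3*(-4) = -12)
k = -45 (k = (-1/4 + 4)*(-12) = (15/4)*(-12) = -45)
h = 3 (h = -2 + 5 = 3)
(h + k)**2 = (3 - 45)**2 = (-42)**2 = 1764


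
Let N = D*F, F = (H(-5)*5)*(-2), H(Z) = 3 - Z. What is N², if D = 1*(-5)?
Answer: 160000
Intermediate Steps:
F = -80 (F = ((3 - 1*(-5))*5)*(-2) = ((3 + 5)*5)*(-2) = (8*5)*(-2) = 40*(-2) = -80)
D = -5
N = 400 (N = -5*(-80) = 400)
N² = 400² = 160000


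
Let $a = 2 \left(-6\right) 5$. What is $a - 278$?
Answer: $-338$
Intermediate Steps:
$a = -60$ ($a = \left(-12\right) 5 = -60$)
$a - 278 = -60 - 278 = -338$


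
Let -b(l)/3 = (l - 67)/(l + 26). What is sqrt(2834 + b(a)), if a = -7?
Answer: 2*sqrt(256823)/19 ≈ 53.345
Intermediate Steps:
b(l) = -3*(-67 + l)/(26 + l) (b(l) = -3*(l - 67)/(l + 26) = -3*(-67 + l)/(26 + l))
sqrt(2834 + b(a)) = sqrt(2834 + 3*(67 - 1*(-7))/(26 - 7)) = sqrt(2834 + 3*(67 + 7)/19) = sqrt(2834 + 3*(1/19)*74) = sqrt(2834 + 222/19) = sqrt(54068/19) = 2*sqrt(256823)/19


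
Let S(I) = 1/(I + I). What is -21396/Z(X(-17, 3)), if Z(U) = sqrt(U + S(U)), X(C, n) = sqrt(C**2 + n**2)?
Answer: -7132*2**(3/4)*149**(1/4)*sqrt(597)/199 ≈ -5145.3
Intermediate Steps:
S(I) = 1/(2*I)
Z(U) = sqrt(U + 1/(2*U))
-21396/Z(X(-17, 3)) = -21396*2/sqrt(2/(sqrt((-17)**2 + 3**2)) + 4*sqrt((-17)**2 + 3**2)) = -21396*2/sqrt(2/(sqrt(289 + 9)) + 4*sqrt(289 + 9)) = -21396*2/sqrt(2/(sqrt(298)) + 4*sqrt(298)) = -21396*2/sqrt(2*(sqrt(298)/298) + 4*sqrt(298)) = -21396*2/sqrt(sqrt(298)/149 + 4*sqrt(298)) = -21396*2**(3/4)*149**(1/4)*sqrt(597)/597 = -7132*2**(3/4)*149**(1/4)*sqrt(597)/199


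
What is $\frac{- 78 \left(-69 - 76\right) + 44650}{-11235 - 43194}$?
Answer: $- \frac{55960}{54429} \approx -1.0281$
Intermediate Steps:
$\frac{- 78 \left(-69 - 76\right) + 44650}{-11235 - 43194} = \frac{\left(-78\right) \left(-145\right) + 44650}{-54429} = \left(11310 + 44650\right) \left(- \frac{1}{54429}\right) = 55960 \left(- \frac{1}{54429}\right) = - \frac{55960}{54429}$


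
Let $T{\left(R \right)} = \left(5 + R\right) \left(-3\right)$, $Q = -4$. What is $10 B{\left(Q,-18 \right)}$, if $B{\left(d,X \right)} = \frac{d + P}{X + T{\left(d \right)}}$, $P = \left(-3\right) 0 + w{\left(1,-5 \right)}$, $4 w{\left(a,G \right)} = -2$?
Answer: $\frac{15}{7} \approx 2.1429$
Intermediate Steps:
$w{\left(a,G \right)} = - \frac{1}{2}$ ($w{\left(a,G \right)} = \frac{1}{4} \left(-2\right) = - \frac{1}{2}$)
$P = - \frac{1}{2}$ ($P = \left(-3\right) 0 - \frac{1}{2} = 0 - \frac{1}{2} = - \frac{1}{2} \approx -0.5$)
$T{\left(R \right)} = -15 - 3 R$
$B{\left(d,X \right)} = \frac{- \frac{1}{2} + d}{-15 + X - 3 d}$ ($B{\left(d,X \right)} = \frac{d - \frac{1}{2}}{X - \left(15 + 3 d\right)} = \frac{- \frac{1}{2} + d}{-15 + X - 3 d}$)
$10 B{\left(Q,-18 \right)} = 10 \frac{\frac{1}{2} - -4}{15 - -18 + 3 \left(-4\right)} = 10 \frac{\frac{1}{2} + 4}{15 + 18 - 12} = 10 \cdot \frac{1}{21} \cdot \frac{9}{2} = 10 \cdot \frac{3}{14} = \frac{15}{7}$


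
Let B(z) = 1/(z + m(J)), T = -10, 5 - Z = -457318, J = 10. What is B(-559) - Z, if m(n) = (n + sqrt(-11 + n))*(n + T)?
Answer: -255643558/559 ≈ -4.5732e+5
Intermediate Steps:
Z = 457323 (Z = 5 - 1*(-457318) = 5 + 457318 = 457323)
m(n) = (-10 + n)*(n + sqrt(-11 + n)) (m(n) = (n + sqrt(-11 + n))*(n - 10) = (n + sqrt(-11 + n))*(-10 + n) = (-10 + n)*(n + sqrt(-11 + n)))
B(z) = 1/z (B(z) = 1/(z + (10**2 - 10*10 - 10*sqrt(-11 + 10) + 10*sqrt(-11 + 10))) = 1/(z + (100 - 100 - 10*I + 10*sqrt(-1))) = 1/(z + (100 - 100 - 10*I + 10*I)) = 1/(z + 0) = 1/z)
B(-559) - Z = 1/(-559) - 1*457323 = -1/559 - 457323 = -255643558/559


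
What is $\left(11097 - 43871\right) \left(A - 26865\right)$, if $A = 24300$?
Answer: $84065310$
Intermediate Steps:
$\left(11097 - 43871\right) \left(A - 26865\right) = \left(11097 - 43871\right) \left(24300 - 26865\right) = \left(-32774\right) \left(-2565\right) = 84065310$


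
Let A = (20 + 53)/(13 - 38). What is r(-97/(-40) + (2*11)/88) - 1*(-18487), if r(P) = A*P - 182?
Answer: 18297189/1000 ≈ 18297.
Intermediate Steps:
A = -73/25 (A = 73/(-25) = 73*(-1/25) = -73/25 ≈ -2.9200)
r(P) = -182 - 73*P/25 (r(P) = -73*P/25 - 182 = -182 - 73*P/25)
r(-97/(-40) + (2*11)/88) - 1*(-18487) = (-182 - 73*(-97/(-40) + (2*11)/88)/25) - 1*(-18487) = (-182 - 73*(-97*(-1/40) + 22*(1/88))/25) + 18487 = (-182 - 73*(97/40 + ¼)/25) + 18487 = (-182 - 73/25*107/40) + 18487 = (-182 - 7811/1000) + 18487 = -189811/1000 + 18487 = 18297189/1000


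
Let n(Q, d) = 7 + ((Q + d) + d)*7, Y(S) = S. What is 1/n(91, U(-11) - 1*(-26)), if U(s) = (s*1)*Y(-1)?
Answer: 1/1162 ≈ 0.00086058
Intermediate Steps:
U(s) = -s (U(s) = (s*1)*(-1) = s*(-1) = -s)
n(Q, d) = 7 + 7*Q + 14*d (n(Q, d) = 7 + (Q + 2*d)*7 = 7 + (7*Q + 14*d) = 7 + 7*Q + 14*d)
1/n(91, U(-11) - 1*(-26)) = 1/(7 + 7*91 + 14*(-1*(-11) - 1*(-26))) = 1/(7 + 637 + 14*(11 + 26)) = 1/(7 + 637 + 14*37) = 1/(7 + 637 + 518) = 1/1162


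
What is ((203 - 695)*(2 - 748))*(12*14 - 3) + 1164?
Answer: 60561444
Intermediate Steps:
((203 - 695)*(2 - 748))*(12*14 - 3) + 1164 = (-492*(-746))*(168 - 3) + 1164 = 367032*165 + 1164 = 60560280 + 1164 = 60561444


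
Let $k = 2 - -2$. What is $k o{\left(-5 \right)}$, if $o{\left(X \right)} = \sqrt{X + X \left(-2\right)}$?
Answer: $4 \sqrt{5} \approx 8.9443$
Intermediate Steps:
$o{\left(X \right)} = \sqrt{- X}$ ($o{\left(X \right)} = \sqrt{X - 2 X} = \sqrt{- X}$)
$k = 4$ ($k = 2 + 2 = 4$)
$k o{\left(-5 \right)} = 4 \sqrt{\left(-1\right) \left(-5\right)} = 4 \sqrt{5}$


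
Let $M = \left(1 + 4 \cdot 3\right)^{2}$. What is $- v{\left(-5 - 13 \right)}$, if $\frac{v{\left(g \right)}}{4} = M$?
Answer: $-676$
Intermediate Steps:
$M = 169$ ($M = \left(1 + 12\right)^{2} = 13^{2} = 169$)
$v{\left(g \right)} = 676$ ($v{\left(g \right)} = 4 \cdot 169 = 676$)
$- v{\left(-5 - 13 \right)} = \left(-1\right) 676 = -676$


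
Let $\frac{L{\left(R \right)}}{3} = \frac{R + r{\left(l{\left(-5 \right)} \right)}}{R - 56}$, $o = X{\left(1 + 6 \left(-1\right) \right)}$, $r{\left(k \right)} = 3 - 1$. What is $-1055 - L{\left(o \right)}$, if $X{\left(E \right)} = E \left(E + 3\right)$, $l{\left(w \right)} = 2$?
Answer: $- \frac{24247}{23} \approx -1054.2$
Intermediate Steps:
$X{\left(E \right)} = E \left(3 + E\right)$
$r{\left(k \right)} = 2$ ($r{\left(k \right)} = 3 - 1 = 2$)
$o = 10$ ($o = \left(1 + 6 \left(-1\right)\right) \left(3 + \left(1 + 6 \left(-1\right)\right)\right) = \left(1 - 6\right) \left(3 + \left(1 - 6\right)\right) = - 5 \left(3 - 5\right) = \left(-5\right) \left(-2\right) = 10$)
$L{\left(R \right)} = \frac{3 \left(2 + R\right)}{-56 + R}$ ($L{\left(R \right)} = 3 \frac{R + 2}{R - 56} = 3 \frac{2 + R}{-56 + R} = \frac{3 \left(2 + R\right)}{-56 + R}$)
$-1055 - L{\left(o \right)} = -1055 - \frac{3 \left(2 + 10\right)}{-56 + 10} = -1055 - 3 \frac{1}{-46} \cdot 12 = -1055 - 3 \left(- \frac{1}{46}\right) 12 = -1055 - - \frac{18}{23} = -1055 + \frac{18}{23} = - \frac{24247}{23}$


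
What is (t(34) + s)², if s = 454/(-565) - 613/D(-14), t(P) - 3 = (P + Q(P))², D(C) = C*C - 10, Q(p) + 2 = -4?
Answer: 6769182371551681/11043908100 ≈ 6.1293e+5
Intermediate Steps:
Q(p) = -6 (Q(p) = -2 - 4 = -6)
D(C) = -10 + C² (D(C) = C² - 10 = -10 + C²)
t(P) = 3 + (-6 + P)² (t(P) = 3 + (P - 6)² = 3 + (-6 + P)²)
s = -430789/105090 (s = 454/(-565) - 613/(-10 + (-14)²) = 454*(-1/565) - 613/(-10 + 196) = -454/565 - 613/186 = -430789/105090 ≈ -4.0992)
(t(34) + s)² = ((3 + (-6 + 34)²) - 430789/105090)² = ((3 + 28²) - 430789/105090)² = ((3 + 784) - 430789/105090)² = (787 - 430789/105090)² = (82275041/105090)² = 6769182371551681/11043908100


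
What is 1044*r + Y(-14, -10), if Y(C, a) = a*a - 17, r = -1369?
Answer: -1429153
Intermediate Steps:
Y(C, a) = -17 + a**2 (Y(C, a) = a**2 - 17 = -17 + a**2)
1044*r + Y(-14, -10) = 1044*(-1369) + (-17 + (-10)**2) = -1429236 + (-17 + 100) = -1429236 + 83 = -1429153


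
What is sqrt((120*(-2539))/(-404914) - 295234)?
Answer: 7*I*sqrt(246964641142414)/202457 ≈ 543.35*I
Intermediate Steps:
sqrt((120*(-2539))/(-404914) - 295234) = sqrt(-304680*(-1/404914) - 295234) = sqrt(152340/202457 - 295234) = sqrt(-59772037598/202457) = 7*I*sqrt(246964641142414)/202457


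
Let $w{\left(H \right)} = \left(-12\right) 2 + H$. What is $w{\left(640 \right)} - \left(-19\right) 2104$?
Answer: $40592$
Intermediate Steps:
$w{\left(H \right)} = -24 + H$
$w{\left(640 \right)} - \left(-19\right) 2104 = \left(-24 + 640\right) - \left(-19\right) 2104 = 616 - -39976 = 616 + 39976 = 40592$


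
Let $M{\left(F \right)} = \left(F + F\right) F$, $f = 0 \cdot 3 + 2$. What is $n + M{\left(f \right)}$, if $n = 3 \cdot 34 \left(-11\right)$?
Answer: $-1114$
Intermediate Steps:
$f = 2$ ($f = 0 + 2 = 2$)
$M{\left(F \right)} = 2 F^{2}$ ($M{\left(F \right)} = 2 F F = 2 F^{2}$)
$n = -1122$ ($n = 102 \left(-11\right) = -1122$)
$n + M{\left(f \right)} = -1122 + 2 \cdot 2^{2} = -1122 + 2 \cdot 4 = -1122 + 8 = -1114$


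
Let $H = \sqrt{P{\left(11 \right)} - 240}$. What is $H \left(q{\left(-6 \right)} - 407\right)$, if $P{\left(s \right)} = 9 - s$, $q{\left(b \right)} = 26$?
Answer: $- 4191 i \sqrt{2} \approx - 5927.0 i$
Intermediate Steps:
$H = 11 i \sqrt{2}$ ($H = \sqrt{\left(9 - 11\right) - 240} = \sqrt{-2 - 240} = \sqrt{-242} = 11 i \sqrt{2} \approx 15.556 i$)
$H \left(q{\left(-6 \right)} - 407\right) = 11 i \sqrt{2} \left(26 - 407\right) = 11 i \sqrt{2} \left(-381\right) = - 4191 i \sqrt{2}$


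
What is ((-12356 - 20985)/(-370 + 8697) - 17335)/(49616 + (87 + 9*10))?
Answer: -13125626/37693301 ≈ -0.34822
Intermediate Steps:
((-12356 - 20985)/(-370 + 8697) - 17335)/(49616 + (87 + 9*10)) = (-33341/8327 - 17335)/(49616 + (87 + 90)) = (-33341*1/8327 - 17335)/(49616 + 177) = (-3031/757 - 17335)/49793 = -13125626/757*1/49793 = -13125626/37693301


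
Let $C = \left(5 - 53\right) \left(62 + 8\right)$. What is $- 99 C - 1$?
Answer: $332639$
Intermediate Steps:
$C = -3360$ ($C = \left(-48\right) 70 = -3360$)
$- 99 C - 1 = \left(-99\right) \left(-3360\right) - 1 = 332640 - 1 = 332639$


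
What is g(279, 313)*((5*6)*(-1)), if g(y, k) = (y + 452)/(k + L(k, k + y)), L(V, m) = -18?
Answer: -4386/59 ≈ -74.339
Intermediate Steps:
g(y, k) = (452 + y)/(-18 + k) (g(y, k) = (y + 452)/(k - 18) = (452 + y)/(-18 + k))
g(279, 313)*((5*6)*(-1)) = ((452 + 279)/(-18 + 313))*((5*6)*(-1)) = (731/295)*(30*(-1)) = ((1/295)*731)*(-30) = (731/295)*(-30) = -4386/59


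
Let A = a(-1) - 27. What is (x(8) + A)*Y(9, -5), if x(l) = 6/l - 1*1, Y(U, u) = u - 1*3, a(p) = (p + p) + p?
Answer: 242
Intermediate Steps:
a(p) = 3*p (a(p) = 2*p + p = 3*p)
A = -30 (A = 3*(-1) - 27 = -3 - 27 = -30)
Y(U, u) = -3 + u (Y(U, u) = u - 3 = -3 + u)
x(l) = -1 + 6/l (x(l) = 6/l - 1 = -1 + 6/l)
(x(8) + A)*Y(9, -5) = ((6 - 1*8)/8 - 30)*(-3 - 5) = ((6 - 8)/8 - 30)*(-8) = ((1/8)*(-2) - 30)*(-8) = (-1/4 - 30)*(-8) = -121/4*(-8) = 242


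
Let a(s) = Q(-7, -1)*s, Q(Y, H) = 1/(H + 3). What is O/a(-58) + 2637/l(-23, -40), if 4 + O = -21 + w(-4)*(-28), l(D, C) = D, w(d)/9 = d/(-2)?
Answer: -64306/667 ≈ -96.411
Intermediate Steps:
w(d) = -9*d/2 (w(d) = 9*(d/(-2)) = 9*(d*(-½)) = 9*(-d/2) = -9*d/2)
O = -529 (O = -4 + (-21 - 9/2*(-4)*(-28)) = -4 + (-21 + 18*(-28)) = -4 + (-21 - 504) = -4 - 525 = -529)
Q(Y, H) = 1/(3 + H)
a(s) = s/2 (a(s) = s/(3 - 1) = s/2)
O/a(-58) + 2637/l(-23, -40) = -529/((½)*(-58)) + 2637/(-23) = -529/(-29) + 2637*(-1/23) = -529*(-1/29) - 2637/23 = 529/29 - 2637/23 = -64306/667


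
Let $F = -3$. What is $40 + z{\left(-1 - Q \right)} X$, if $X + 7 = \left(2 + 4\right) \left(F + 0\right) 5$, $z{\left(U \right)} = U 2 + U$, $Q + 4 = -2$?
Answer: $-1415$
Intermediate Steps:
$Q = -6$ ($Q = -4 - 2 = -6$)
$z{\left(U \right)} = 3 U$ ($z{\left(U \right)} = 2 U + U = 3 U$)
$X = -97$ ($X = -7 + \left(2 + 4\right) \left(-3 + 0\right) 5 = -7 + 6 \left(-3\right) 5 = -7 - 90 = -97$)
$40 + z{\left(-1 - Q \right)} X = 40 + 3 \left(-1 - -6\right) \left(-97\right) = 40 + 3 \left(-1 + 6\right) \left(-97\right) = 40 + 3 \cdot 5 \left(-97\right) = 40 + 15 \left(-97\right) = 40 - 1455 = -1415$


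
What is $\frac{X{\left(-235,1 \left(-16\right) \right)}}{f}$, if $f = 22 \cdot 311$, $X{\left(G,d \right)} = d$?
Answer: $- \frac{8}{3421} \approx -0.0023385$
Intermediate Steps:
$f = 6842$
$\frac{X{\left(-235,1 \left(-16\right) \right)}}{f} = \frac{1 \left(-16\right)}{6842} = \left(-16\right) \frac{1}{6842} = - \frac{8}{3421}$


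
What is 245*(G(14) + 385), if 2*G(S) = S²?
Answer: 118335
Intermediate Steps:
G(S) = S²/2
245*(G(14) + 385) = 245*((½)*14² + 385) = 245*((½)*196 + 385) = 245*(98 + 385) = 245*483 = 118335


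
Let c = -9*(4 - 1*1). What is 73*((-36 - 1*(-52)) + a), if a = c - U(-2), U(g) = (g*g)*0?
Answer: -803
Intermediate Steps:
U(g) = 0 (U(g) = g**2*0 = 0)
c = -27 (c = -9*(4 - 1) = -9*3 = -27)
a = -27 (a = -27 - 1*0 = -27 + 0 = -27)
73*((-36 - 1*(-52)) + a) = 73*((-36 - 1*(-52)) - 27) = 73*((-36 + 52) - 27) = 73*(16 - 27) = 73*(-11) = -803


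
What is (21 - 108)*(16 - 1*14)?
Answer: -174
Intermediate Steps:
(21 - 108)*(16 - 1*14) = -87*(16 - 14) = -87*2 = -174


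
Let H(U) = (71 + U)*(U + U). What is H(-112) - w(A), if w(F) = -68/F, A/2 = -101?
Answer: 927550/101 ≈ 9183.7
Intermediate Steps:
A = -202 (A = 2*(-101) = -202)
H(U) = 2*U*(71 + U) (H(U) = (71 + U)*(2*U) = 2*U*(71 + U))
H(-112) - w(A) = 2*(-112)*(71 - 112) - (-68)/(-202) = 2*(-112)*(-41) - (-68)*(-1)/202 = 9184 - 1*34/101 = 9184 - 34/101 = 927550/101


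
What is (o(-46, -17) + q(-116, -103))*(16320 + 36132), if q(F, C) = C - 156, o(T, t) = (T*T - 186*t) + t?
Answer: 262364904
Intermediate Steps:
o(T, t) = T² - 185*t (o(T, t) = (T² - 186*t) + t = T² - 185*t)
q(F, C) = -156 + C
(o(-46, -17) + q(-116, -103))*(16320 + 36132) = (((-46)² - 185*(-17)) + (-156 - 103))*(16320 + 36132) = ((2116 + 3145) - 259)*52452 = (5261 - 259)*52452 = 5002*52452 = 262364904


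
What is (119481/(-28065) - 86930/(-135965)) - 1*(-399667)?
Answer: 101670573588924/254390515 ≈ 3.9966e+5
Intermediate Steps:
(119481/(-28065) - 86930/(-135965)) - 1*(-399667) = (119481*(-1/28065) - 86930*(-1/135965)) + 399667 = (-39827/9355 + 17386/27193) + 399667 = -920369581/254390515 + 399667 = 101670573588924/254390515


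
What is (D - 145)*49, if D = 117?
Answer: -1372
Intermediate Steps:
(D - 145)*49 = (117 - 145)*49 = -28*49 = -1372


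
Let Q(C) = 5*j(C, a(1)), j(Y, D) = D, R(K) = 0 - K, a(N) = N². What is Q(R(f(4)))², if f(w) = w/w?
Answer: 25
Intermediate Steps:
f(w) = 1
R(K) = -K
Q(C) = 5 (Q(C) = 5*1² = 5*1 = 5)
Q(R(f(4)))² = 5² = 25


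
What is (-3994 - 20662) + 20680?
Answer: -3976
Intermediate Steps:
(-3994 - 20662) + 20680 = -24656 + 20680 = -3976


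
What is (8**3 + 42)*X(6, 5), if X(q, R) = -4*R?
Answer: -11080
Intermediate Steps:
(8**3 + 42)*X(6, 5) = (8**3 + 42)*(-4*5) = (512 + 42)*(-20) = 554*(-20) = -11080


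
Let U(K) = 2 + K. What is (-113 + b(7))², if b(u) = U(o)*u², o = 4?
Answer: 32761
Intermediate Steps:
b(u) = 6*u² (b(u) = (2 + 4)*u² = 6*u²)
(-113 + b(7))² = (-113 + 6*7²)² = (-113 + 6*49)² = (-113 + 294)² = 181² = 32761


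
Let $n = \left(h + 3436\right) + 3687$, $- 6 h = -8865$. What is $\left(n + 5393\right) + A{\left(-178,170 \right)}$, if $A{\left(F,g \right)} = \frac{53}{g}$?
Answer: $\frac{1189474}{85} \approx 13994.0$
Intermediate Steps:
$h = \frac{2955}{2}$ ($h = \left(- \frac{1}{6}\right) \left(-8865\right) = \frac{2955}{2} \approx 1477.5$)
$n = \frac{17201}{2}$ ($n = \left(\frac{2955}{2} + 3436\right) + 3687 = \frac{9827}{2} + 3687 = \frac{17201}{2} \approx 8600.5$)
$\left(n + 5393\right) + A{\left(-178,170 \right)} = \left(\frac{17201}{2} + 5393\right) + \frac{53}{170} = \frac{27987}{2} + 53 \cdot \frac{1}{170} = \frac{27987}{2} + \frac{53}{170} = \frac{1189474}{85}$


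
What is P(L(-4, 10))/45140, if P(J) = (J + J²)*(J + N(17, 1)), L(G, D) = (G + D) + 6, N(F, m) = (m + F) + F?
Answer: 1833/11285 ≈ 0.16243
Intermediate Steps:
N(F, m) = m + 2*F (N(F, m) = (F + m) + F = m + 2*F)
L(G, D) = 6 + D + G (L(G, D) = (D + G) + 6 = 6 + D + G)
P(J) = (35 + J)*(J + J²) (P(J) = (J + J²)*(J + (1 + 2*17)) = (J + J²)*(J + (1 + 34)) = (J + J²)*(J + 35) = (J + J²)*(35 + J) = (35 + J)*(J + J²))
P(L(-4, 10))/45140 = ((6 + 10 - 4)*(35 + (6 + 10 - 4)² + 36*(6 + 10 - 4)))/45140 = (12*(35 + 12² + 36*12))*(1/45140) = (12*(35 + 144 + 432))*(1/45140) = (12*611)*(1/45140) = 7332*(1/45140) = 1833/11285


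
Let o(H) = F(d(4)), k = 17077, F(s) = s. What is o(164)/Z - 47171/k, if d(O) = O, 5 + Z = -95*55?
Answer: -123386319/44656355 ≈ -2.7630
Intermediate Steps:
Z = -5230 (Z = -5 - 95*55 = -5 - 5225 = -5230)
o(H) = 4
o(164)/Z - 47171/k = 4/(-5230) - 47171/17077 = 4*(-1/5230) - 47171*1/17077 = -2/2615 - 47171/17077 = -123386319/44656355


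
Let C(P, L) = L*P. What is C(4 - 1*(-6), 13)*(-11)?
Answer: -1430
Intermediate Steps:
C(4 - 1*(-6), 13)*(-11) = (13*(4 - 1*(-6)))*(-11) = (13*(4 + 6))*(-11) = (13*10)*(-11) = 130*(-11) = -1430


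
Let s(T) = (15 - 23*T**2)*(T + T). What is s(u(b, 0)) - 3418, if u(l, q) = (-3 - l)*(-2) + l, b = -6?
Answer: 75710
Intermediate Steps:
u(l, q) = 6 + 3*l (u(l, q) = (6 + 2*l) + l = 6 + 3*l)
s(T) = 2*T*(15 - 23*T**2) (s(T) = (15 - 23*T**2)*(2*T) = 2*T*(15 - 23*T**2))
s(u(b, 0)) - 3418 = (-46*(6 + 3*(-6))**3 + 30*(6 + 3*(-6))) - 3418 = (-46*(6 - 18)**3 + 30*(6 - 18)) - 3418 = (-46*(-12)**3 + 30*(-12)) - 3418 = (-46*(-1728) - 360) - 3418 = (79488 - 360) - 3418 = 79128 - 3418 = 75710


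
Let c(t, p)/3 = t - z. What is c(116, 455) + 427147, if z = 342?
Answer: 426469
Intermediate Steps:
c(t, p) = -1026 + 3*t (c(t, p) = 3*(t - 1*342) = 3*(t - 342) = 3*(-342 + t) = -1026 + 3*t)
c(116, 455) + 427147 = (-1026 + 3*116) + 427147 = (-1026 + 348) + 427147 = -678 + 427147 = 426469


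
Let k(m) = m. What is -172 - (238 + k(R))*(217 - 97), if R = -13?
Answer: -27172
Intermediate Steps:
-172 - (238 + k(R))*(217 - 97) = -172 - (238 - 13)*(217 - 97) = -172 - 225*120 = -172 - 1*27000 = -172 - 27000 = -27172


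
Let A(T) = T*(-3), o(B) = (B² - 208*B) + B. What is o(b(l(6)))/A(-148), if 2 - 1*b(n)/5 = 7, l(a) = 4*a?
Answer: 1450/111 ≈ 13.063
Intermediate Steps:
b(n) = -25 (b(n) = 10 - 5*7 = 10 - 35 = -25)
o(B) = B² - 207*B
A(T) = -3*T
o(b(l(6)))/A(-148) = (-25*(-207 - 25))/((-3*(-148))) = -25*(-232)/444 = 5800*(1/444) = 1450/111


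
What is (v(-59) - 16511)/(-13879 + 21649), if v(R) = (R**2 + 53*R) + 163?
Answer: -7997/3885 ≈ -2.0584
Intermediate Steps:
v(R) = 163 + R**2 + 53*R
(v(-59) - 16511)/(-13879 + 21649) = ((163 + (-59)**2 + 53*(-59)) - 16511)/(-13879 + 21649) = ((163 + 3481 - 3127) - 16511)/7770 = (517 - 16511)*(1/7770) = -15994*1/7770 = -7997/3885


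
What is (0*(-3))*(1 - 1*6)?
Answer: 0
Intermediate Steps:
(0*(-3))*(1 - 1*6) = 0*(1 - 6) = 0*(-5) = 0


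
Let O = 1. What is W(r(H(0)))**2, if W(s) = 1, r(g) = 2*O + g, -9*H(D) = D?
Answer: 1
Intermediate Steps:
H(D) = -D/9
r(g) = 2 + g (r(g) = 2*1 + g = 2 + g)
W(r(H(0)))**2 = 1**2 = 1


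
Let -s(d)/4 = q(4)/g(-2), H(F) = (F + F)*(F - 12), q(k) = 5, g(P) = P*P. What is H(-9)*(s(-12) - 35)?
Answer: -15120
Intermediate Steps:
g(P) = P**2
H(F) = 2*F*(-12 + F) (H(F) = (2*F)*(-12 + F) = 2*F*(-12 + F))
s(d) = -5 (s(d) = -20/((-2)**2) = -20/4 = -4*5/4 = -5)
H(-9)*(s(-12) - 35) = (2*(-9)*(-12 - 9))*(-5 - 35) = (2*(-9)*(-21))*(-40) = 378*(-40) = -15120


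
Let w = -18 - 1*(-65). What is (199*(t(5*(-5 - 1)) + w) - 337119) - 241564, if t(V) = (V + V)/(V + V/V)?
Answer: -16498630/29 ≈ -5.6892e+5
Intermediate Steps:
w = 47 (w = -18 + 65 = 47)
t(V) = 2*V/(1 + V) (t(V) = (2*V)/(V + 1) = (2*V)/(1 + V) = 2*V/(1 + V))
(199*(t(5*(-5 - 1)) + w) - 337119) - 241564 = (199*(2*(5*(-5 - 1))/(1 + 5*(-5 - 1)) + 47) - 337119) - 241564 = (199*(2*(5*(-6))/(1 + 5*(-6)) + 47) - 337119) - 241564 = (199*(2*(-30)/(1 - 30) + 47) - 337119) - 241564 = (199*(2*(-30)/(-29) + 47) - 337119) - 241564 = (199*(2*(-30)*(-1/29) + 47) - 337119) - 241564 = (199*(60/29 + 47) - 337119) - 241564 = (199*(1423/29) - 337119) - 241564 = (283177/29 - 337119) - 241564 = -9493274/29 - 241564 = -16498630/29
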